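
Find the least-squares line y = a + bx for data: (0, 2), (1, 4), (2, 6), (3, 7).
a = 11/5, b = 17/10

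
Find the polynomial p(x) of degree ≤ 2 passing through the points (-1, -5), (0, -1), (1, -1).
-2*x**2 + 2*x - 1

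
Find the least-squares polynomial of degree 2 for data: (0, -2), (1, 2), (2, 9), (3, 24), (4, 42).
-13/7 + (5/7)x + (18/7)x²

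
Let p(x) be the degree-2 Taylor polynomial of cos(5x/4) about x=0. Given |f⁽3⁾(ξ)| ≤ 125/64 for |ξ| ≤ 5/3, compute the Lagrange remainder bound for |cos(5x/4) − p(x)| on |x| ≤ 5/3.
15625/10368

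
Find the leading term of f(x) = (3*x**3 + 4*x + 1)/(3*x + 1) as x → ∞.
x**2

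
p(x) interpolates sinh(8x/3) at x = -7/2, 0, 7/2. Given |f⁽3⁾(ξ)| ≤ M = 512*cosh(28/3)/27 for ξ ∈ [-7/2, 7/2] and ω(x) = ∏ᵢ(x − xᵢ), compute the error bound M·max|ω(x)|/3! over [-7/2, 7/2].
21952*sqrt(3)*cosh(28/3)/729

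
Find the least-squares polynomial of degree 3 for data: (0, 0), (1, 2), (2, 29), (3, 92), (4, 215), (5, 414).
-11/42 + (-391/252)x + (73/42)x² + (109/36)x³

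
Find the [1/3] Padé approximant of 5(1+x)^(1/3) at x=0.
(25*x/6 + 5)/(x**3/81 - x**2/18 + x/2 + 1)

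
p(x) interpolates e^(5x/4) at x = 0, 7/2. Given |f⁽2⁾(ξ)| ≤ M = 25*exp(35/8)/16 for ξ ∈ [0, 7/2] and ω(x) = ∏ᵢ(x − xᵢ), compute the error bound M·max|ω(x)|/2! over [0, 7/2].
1225*exp(35/8)/512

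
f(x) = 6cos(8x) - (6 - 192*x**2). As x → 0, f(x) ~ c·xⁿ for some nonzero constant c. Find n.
4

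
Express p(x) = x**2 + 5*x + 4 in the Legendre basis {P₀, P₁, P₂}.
(13/3)P₀ + (5)P₁ + (2/3)P₂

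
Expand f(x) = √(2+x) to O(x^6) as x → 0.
sqrt(2) + sqrt(2)*x/4 - sqrt(2)*x**2/32 + sqrt(2)*x**3/128 - 5*sqrt(2)*x**4/2048 + 7*sqrt(2)*x**5/8192 + O(x**6)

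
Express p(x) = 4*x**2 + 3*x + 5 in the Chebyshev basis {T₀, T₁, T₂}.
(7)T₀ + (3)T₁ + (2)T₂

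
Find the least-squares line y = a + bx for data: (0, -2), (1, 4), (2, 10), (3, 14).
a = -8/5, b = 27/5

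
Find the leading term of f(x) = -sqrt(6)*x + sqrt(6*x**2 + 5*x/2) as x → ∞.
5*sqrt(6)/24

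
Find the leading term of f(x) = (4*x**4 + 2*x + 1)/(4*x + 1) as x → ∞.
x**3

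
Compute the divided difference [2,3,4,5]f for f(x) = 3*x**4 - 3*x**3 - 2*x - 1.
39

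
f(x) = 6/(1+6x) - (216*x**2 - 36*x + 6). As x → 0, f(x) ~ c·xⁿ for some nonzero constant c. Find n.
3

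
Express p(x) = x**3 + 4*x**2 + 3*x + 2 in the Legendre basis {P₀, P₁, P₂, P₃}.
(10/3)P₀ + (18/5)P₁ + (8/3)P₂ + (2/5)P₃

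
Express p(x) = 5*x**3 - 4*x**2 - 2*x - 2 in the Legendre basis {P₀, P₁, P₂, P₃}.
(-10/3)P₀ + P₁ + (-8/3)P₂ + (2)P₃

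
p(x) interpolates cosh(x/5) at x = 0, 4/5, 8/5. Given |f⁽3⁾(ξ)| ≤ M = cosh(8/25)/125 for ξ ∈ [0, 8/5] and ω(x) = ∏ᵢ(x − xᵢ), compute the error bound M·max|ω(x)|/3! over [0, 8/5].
64*sqrt(3)*cosh(8/25)/421875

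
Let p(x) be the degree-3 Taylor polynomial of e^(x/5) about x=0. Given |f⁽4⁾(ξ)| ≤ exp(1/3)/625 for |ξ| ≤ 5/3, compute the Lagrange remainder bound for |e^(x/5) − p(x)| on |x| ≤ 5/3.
exp(1/3)/1944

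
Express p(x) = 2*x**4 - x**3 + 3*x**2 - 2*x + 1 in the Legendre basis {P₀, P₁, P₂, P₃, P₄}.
(12/5)P₀ + (-13/5)P₁ + (22/7)P₂ + (-2/5)P₃ + (16/35)P₄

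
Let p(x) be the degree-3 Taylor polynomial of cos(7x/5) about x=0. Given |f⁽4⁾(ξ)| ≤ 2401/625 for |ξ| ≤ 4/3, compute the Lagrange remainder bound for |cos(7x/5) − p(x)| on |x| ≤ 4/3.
76832/151875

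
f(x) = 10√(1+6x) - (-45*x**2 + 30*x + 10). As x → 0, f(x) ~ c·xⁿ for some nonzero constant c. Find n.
3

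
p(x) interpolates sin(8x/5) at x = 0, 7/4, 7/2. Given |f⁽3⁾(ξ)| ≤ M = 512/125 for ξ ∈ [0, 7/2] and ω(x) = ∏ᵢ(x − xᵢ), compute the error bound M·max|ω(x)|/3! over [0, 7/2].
2744*sqrt(3)/3375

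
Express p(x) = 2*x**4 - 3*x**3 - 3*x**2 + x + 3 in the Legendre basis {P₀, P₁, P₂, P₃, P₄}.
(12/5)P₀ + (-4/5)P₁ + (-6/7)P₂ + (-6/5)P₃ + (16/35)P₄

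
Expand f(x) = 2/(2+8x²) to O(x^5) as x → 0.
1 - 4*x**2 + 16*x**4 + O(x**5)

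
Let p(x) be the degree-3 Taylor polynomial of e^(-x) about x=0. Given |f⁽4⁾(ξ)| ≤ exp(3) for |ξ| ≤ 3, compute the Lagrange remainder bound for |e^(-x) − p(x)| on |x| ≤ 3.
27*exp(3)/8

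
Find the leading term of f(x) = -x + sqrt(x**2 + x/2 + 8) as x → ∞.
1/4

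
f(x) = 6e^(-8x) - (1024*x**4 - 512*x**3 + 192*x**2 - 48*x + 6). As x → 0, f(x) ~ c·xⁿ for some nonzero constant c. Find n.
5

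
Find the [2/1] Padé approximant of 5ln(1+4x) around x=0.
20*x*(2*x + 3)/(3*(8*x/3 + 1))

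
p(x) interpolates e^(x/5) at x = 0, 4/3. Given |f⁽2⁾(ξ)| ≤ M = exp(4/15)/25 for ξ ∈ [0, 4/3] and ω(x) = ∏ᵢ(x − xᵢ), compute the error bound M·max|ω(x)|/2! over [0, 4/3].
2*exp(4/15)/225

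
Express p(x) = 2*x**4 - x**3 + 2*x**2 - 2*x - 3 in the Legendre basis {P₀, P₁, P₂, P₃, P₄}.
(-29/15)P₀ + (-13/5)P₁ + (52/21)P₂ + (-2/5)P₃ + (16/35)P₄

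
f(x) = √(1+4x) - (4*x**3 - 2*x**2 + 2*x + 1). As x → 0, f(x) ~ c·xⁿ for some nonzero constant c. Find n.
4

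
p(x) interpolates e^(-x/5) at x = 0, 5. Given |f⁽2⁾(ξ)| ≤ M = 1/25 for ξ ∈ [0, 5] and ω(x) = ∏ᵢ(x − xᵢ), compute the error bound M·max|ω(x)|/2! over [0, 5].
1/8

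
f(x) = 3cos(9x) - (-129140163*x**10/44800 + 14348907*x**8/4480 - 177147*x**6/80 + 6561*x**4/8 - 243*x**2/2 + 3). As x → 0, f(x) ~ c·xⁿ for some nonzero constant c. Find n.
12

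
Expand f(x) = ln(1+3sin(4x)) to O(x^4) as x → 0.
12*x - 72*x**2 + 544*x**3 + O(x**4)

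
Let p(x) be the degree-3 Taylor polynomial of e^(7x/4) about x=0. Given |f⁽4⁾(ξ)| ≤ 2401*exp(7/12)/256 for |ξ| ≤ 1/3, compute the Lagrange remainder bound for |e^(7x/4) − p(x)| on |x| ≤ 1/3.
2401*exp(7/12)/497664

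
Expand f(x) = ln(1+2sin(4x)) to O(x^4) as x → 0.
8*x - 32*x**2 + 448*x**3/3 + O(x**4)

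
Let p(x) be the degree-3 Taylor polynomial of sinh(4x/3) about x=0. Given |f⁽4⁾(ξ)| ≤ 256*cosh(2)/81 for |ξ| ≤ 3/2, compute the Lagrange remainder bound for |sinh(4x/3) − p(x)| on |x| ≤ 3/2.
2*cosh(2)/3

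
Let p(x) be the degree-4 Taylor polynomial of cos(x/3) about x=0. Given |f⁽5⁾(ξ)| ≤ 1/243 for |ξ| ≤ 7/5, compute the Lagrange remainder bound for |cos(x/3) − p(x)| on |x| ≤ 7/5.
16807/91125000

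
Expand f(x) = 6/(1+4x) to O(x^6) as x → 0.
6 - 24*x + 96*x**2 - 384*x**3 + 1536*x**4 - 6144*x**5 + O(x**6)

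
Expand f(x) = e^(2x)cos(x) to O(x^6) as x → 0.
1 + 2*x + 3*x**2/2 + x**3/3 - 7*x**4/24 - 19*x**5/60 + O(x**6)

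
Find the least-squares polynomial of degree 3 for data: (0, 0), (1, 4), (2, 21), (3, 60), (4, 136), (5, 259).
-5/63 + (947/378)x + (-23/252)x² + (215/108)x³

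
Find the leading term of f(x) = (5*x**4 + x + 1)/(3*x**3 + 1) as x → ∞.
5*x/3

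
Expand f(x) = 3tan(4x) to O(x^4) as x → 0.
12*x + 64*x**3 + O(x**4)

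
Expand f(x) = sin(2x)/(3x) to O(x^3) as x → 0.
2/3 - 4*x**2/9 + O(x**3)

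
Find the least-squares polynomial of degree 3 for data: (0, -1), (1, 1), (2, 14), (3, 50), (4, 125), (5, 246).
-55/63 + (-1/27)x + (-109/252)x² + (223/108)x³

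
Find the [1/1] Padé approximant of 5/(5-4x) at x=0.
1/(1 - 4*x/5)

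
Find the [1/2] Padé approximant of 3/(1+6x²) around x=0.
3/(6*x**2 + 1)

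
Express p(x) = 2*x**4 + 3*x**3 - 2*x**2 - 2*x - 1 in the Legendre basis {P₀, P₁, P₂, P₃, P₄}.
(-19/15)P₀ + (-1/5)P₁ + (-4/21)P₂ + (6/5)P₃ + (16/35)P₄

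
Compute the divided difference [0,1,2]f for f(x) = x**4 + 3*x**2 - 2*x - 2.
10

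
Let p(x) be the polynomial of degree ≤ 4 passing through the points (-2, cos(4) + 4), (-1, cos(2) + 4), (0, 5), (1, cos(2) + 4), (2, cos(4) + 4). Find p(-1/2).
5*cos(2)/16 - cos(4)/64 + 301/64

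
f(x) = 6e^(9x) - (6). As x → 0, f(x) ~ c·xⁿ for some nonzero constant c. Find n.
1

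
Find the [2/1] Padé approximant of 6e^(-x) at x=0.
(x**2 - 4*x + 6)/(x/3 + 1)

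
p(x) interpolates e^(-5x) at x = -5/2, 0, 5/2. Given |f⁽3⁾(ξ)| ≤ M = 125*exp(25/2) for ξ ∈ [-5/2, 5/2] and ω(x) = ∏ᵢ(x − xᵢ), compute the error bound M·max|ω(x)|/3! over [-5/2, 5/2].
15625*sqrt(3)*exp(25/2)/216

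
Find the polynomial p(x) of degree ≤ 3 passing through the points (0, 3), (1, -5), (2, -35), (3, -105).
-3*x**3 - 2*x**2 - 3*x + 3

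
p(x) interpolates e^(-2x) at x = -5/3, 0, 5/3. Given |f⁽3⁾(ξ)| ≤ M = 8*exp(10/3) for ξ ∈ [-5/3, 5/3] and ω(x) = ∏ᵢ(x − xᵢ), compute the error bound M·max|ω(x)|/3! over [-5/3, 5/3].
1000*sqrt(3)*exp(10/3)/729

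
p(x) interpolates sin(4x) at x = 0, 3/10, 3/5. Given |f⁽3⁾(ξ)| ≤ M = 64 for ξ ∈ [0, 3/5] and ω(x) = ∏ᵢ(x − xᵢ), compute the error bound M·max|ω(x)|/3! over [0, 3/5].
8*sqrt(3)/125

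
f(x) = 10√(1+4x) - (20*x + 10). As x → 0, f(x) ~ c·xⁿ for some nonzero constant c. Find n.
2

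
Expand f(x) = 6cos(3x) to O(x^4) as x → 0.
6 - 27*x**2 + O(x**4)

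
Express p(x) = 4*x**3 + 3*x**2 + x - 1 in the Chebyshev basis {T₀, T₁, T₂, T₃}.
(1/2)T₀ + (4)T₁ + (3/2)T₂ + T₃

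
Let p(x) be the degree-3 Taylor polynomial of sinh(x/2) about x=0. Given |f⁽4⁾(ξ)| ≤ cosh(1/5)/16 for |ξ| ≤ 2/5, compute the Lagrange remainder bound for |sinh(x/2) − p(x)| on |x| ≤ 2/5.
cosh(1/5)/15000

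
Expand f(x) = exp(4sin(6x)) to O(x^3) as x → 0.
1 + 24*x + 288*x**2 + O(x**3)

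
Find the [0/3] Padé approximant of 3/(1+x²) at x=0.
3/(x**2 + 1)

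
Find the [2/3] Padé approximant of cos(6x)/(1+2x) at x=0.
(1 - 15*x**2)/(6*x**3 + 3*x**2 + 2*x + 1)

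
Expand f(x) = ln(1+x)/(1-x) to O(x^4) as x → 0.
x + x**2/2 + 5*x**3/6 + O(x**4)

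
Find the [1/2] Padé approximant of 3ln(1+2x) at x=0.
6*x/(-x**2/3 + x + 1)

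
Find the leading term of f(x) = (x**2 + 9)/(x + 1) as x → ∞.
x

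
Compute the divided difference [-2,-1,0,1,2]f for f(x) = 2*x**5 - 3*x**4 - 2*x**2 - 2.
-3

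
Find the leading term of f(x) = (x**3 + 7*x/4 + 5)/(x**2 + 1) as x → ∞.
x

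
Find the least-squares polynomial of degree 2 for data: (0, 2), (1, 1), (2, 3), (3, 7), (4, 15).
72/35 + (-88/35)x + (10/7)x²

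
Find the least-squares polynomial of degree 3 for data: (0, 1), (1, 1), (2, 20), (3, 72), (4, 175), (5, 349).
7/9 + (-655/378)x + (-17/63)x² + (157/54)x³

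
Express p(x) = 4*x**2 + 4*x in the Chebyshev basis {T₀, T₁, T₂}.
(2)T₀ + (4)T₁ + (2)T₂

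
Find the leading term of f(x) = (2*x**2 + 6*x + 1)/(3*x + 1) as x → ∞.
2*x/3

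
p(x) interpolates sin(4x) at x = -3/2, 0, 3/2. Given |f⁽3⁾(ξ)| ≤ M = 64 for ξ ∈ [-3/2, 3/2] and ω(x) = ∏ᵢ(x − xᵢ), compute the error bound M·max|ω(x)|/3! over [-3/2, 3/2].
8*sqrt(3)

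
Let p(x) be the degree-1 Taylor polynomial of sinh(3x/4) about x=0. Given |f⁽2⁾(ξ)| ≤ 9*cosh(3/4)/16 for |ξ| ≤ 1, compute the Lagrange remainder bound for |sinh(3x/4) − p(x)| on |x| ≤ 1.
9*cosh(3/4)/32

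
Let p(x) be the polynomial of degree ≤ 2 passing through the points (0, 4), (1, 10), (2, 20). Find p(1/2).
13/2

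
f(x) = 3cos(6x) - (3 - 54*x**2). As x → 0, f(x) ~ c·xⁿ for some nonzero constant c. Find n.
4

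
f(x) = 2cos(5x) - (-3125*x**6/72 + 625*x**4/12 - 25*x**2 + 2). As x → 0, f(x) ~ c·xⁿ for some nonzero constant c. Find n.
8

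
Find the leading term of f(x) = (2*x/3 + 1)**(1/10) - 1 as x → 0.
x/15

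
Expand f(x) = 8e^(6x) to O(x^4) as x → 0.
8 + 48*x + 144*x**2 + 288*x**3 + O(x**4)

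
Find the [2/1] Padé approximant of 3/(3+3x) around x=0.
1/(x + 1)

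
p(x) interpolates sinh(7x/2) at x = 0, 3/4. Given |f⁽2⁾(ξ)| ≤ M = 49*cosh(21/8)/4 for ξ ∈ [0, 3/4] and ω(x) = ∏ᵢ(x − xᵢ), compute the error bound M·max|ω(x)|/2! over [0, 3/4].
441*cosh(21/8)/512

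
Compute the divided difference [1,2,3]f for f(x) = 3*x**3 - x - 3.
18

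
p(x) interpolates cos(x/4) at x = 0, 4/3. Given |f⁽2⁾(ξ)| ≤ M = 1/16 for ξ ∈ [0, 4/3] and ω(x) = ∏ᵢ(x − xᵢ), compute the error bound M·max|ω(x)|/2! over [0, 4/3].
1/72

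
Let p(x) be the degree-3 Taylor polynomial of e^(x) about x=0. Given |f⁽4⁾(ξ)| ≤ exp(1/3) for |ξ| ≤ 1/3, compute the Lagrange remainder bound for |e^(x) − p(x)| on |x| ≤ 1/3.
exp(1/3)/1944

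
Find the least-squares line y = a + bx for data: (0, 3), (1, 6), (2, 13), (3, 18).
a = 11/5, b = 26/5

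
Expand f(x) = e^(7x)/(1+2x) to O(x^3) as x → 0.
1 + 5*x + 29*x**2/2 + O(x**3)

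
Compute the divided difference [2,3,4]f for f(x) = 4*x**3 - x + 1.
36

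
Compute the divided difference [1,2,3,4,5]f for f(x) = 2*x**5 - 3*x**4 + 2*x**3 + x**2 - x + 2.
27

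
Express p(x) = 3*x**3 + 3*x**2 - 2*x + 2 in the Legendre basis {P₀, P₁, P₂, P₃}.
(3)P₀ + (-1/5)P₁ + (2)P₂ + (6/5)P₃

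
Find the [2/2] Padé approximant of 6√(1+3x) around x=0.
(135*x**2/8 + 45*x/2 + 6)/(9*x**2/16 + 9*x/4 + 1)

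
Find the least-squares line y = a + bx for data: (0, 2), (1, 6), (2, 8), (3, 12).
a = 11/5, b = 16/5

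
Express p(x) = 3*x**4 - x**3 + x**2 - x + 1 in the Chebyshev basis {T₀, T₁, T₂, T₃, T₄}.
(21/8)T₀ + (-7/4)T₁ + (2)T₂ + (-1/4)T₃ + (3/8)T₄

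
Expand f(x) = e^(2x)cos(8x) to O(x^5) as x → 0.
1 + 2*x - 30*x**2 - 188*x**3/3 + 322*x**4/3 + O(x**5)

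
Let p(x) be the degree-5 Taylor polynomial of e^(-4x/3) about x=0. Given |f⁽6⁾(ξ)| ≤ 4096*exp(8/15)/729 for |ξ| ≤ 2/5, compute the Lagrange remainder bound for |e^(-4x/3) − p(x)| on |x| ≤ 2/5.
16384*exp(8/15)/512578125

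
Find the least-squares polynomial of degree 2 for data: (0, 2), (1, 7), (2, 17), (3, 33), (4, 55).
74/35 + (62/35)x + (20/7)x²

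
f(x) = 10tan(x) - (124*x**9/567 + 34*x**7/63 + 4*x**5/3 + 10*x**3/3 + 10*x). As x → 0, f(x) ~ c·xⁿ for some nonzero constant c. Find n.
11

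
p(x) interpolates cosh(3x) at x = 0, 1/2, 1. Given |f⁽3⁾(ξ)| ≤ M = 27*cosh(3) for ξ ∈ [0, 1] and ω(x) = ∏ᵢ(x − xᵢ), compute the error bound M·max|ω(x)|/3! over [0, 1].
sqrt(3)*cosh(3)/8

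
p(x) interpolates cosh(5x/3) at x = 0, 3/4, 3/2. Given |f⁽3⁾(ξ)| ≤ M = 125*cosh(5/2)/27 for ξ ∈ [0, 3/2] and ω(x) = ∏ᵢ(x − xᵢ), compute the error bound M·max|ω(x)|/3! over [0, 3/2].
125*sqrt(3)*cosh(5/2)/1728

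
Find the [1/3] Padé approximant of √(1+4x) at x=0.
(7*x/2 + 1)/(x**3 - x**2 + 3*x/2 + 1)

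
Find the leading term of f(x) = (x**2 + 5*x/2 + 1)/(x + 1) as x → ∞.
x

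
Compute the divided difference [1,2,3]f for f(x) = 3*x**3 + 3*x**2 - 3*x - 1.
21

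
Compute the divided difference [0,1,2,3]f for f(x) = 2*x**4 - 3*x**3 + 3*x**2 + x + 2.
9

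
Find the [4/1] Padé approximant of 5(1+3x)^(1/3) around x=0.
(5*x**4/3 - 8*x**3/3 + 6*x**2 + 16*x + 5)/(11*x/5 + 1)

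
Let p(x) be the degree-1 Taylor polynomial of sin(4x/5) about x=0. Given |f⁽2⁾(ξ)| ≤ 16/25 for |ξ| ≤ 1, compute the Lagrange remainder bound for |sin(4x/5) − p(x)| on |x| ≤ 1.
8/25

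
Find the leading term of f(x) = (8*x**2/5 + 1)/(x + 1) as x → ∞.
8*x/5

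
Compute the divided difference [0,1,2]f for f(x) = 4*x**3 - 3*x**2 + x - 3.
9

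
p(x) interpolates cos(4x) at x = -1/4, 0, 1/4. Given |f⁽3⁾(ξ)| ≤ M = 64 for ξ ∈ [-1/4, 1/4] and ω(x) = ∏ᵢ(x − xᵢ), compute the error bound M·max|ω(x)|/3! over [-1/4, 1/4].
sqrt(3)/27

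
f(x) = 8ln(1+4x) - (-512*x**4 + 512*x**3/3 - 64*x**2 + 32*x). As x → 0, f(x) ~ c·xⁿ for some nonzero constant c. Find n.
5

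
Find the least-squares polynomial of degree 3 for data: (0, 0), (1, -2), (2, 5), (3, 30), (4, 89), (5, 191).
-1/18 + (-167/108)x + (-77/36)x² + (109/54)x³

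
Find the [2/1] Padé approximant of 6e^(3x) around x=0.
(9*x**2 + 12*x + 6)/(1 - x)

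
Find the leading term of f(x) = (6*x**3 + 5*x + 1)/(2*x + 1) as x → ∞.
3*x**2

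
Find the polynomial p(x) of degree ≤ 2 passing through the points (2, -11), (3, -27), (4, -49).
-3*x**2 - x + 3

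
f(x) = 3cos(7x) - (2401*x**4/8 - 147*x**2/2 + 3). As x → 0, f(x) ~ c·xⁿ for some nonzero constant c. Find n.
6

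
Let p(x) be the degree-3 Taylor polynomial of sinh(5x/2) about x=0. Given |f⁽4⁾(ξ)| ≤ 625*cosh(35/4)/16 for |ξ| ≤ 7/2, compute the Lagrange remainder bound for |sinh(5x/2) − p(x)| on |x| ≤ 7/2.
1500625*cosh(35/4)/6144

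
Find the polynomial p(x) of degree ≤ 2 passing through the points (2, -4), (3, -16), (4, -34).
-3*x**2 + 3*x + 2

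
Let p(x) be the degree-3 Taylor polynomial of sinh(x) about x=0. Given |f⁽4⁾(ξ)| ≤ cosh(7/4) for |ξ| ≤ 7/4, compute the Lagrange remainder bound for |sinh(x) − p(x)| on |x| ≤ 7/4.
2401*cosh(7/4)/6144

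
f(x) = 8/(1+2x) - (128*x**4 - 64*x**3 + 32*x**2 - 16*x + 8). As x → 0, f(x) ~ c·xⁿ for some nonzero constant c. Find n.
5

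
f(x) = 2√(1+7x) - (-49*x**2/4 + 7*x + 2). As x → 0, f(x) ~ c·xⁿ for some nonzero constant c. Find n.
3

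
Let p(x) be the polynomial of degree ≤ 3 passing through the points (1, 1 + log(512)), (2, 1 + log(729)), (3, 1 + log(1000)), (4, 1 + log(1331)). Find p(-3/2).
1 + log(1361129467683753853853498429727072845824000000000000000000000000000000000000000000000000000000000000000000000000*11**(5/16)*2**(1/8)*3**(3/8)*5**(3/16)/37360018363125874687336799571224583328577424847254650052876131685665762542213510996614776485414866614816275929)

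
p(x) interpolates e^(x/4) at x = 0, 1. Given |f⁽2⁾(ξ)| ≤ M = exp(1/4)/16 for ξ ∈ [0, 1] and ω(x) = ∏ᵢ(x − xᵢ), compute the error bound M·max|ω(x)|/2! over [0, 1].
exp(1/4)/128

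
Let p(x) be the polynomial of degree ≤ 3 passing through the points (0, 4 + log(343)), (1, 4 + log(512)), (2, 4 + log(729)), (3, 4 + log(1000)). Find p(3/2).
4 + log(432*2**(7/8)*3**(3/8)*35**(13/16)/35)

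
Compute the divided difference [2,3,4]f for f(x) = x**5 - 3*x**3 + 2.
258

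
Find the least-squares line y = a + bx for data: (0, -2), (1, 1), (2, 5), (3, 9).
a = -23/10, b = 37/10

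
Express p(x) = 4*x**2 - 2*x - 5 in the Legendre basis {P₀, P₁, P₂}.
(-11/3)P₀ + (-2)P₁ + (8/3)P₂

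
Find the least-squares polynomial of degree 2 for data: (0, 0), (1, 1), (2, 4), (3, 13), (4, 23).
1/35 + (-37/35)x + (12/7)x²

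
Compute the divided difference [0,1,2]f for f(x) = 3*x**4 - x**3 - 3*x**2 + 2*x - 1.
15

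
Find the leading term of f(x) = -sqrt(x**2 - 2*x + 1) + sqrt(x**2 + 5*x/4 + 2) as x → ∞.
13/8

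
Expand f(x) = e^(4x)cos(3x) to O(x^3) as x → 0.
1 + 4*x + 7*x**2/2 + O(x**3)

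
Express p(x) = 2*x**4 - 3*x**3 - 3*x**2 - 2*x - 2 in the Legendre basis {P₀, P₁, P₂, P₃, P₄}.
(-13/5)P₀ + (-19/5)P₁ + (-6/7)P₂ + (-6/5)P₃ + (16/35)P₄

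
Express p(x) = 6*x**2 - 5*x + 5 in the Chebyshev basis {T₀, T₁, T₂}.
(8)T₀ + (-5)T₁ + (3)T₂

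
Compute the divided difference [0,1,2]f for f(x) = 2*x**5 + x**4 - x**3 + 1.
34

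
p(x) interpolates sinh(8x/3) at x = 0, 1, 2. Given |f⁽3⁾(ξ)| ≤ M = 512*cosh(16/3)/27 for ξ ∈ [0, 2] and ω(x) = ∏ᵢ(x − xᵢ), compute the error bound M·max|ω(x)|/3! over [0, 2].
512*sqrt(3)*cosh(16/3)/729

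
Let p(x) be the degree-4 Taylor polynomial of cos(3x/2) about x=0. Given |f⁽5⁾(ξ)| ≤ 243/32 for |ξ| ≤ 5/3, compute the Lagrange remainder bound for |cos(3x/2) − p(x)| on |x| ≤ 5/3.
625/768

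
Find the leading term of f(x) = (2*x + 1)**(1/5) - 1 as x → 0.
2*x/5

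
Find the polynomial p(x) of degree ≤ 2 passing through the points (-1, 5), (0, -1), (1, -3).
2*x**2 - 4*x - 1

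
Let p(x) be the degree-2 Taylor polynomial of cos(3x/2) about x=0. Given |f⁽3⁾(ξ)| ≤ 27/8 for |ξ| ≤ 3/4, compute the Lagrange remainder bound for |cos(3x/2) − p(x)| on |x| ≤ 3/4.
243/1024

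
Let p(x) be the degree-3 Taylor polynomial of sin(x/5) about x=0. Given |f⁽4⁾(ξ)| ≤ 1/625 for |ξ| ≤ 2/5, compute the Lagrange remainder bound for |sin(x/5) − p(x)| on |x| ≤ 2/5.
2/1171875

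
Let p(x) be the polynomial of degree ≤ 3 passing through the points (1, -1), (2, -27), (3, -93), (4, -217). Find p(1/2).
21/8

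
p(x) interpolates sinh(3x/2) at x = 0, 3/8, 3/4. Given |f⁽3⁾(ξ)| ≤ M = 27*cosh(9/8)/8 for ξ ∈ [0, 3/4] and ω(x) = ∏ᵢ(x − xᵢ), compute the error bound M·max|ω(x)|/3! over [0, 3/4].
27*sqrt(3)*cosh(9/8)/4096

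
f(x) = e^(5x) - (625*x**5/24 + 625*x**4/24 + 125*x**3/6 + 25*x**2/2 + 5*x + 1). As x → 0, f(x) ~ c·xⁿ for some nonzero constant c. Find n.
6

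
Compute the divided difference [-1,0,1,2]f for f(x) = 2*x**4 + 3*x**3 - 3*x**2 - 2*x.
7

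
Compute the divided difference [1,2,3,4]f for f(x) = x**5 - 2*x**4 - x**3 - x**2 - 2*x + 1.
44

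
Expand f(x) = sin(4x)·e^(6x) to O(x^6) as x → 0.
4*x + 24*x**2 + 184*x**3/3 + 80*x**4 + 488*x**5/15 + O(x**6)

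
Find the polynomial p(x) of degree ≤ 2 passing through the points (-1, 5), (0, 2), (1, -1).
2 - 3*x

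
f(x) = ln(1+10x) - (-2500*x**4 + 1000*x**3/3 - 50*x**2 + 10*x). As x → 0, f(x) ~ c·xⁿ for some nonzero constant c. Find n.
5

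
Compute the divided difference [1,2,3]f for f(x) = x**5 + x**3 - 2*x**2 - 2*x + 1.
94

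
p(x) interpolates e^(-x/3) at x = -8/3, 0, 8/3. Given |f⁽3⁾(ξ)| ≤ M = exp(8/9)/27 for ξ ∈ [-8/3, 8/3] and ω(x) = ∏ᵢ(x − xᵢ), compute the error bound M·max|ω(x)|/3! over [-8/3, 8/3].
512*sqrt(3)*exp(8/9)/19683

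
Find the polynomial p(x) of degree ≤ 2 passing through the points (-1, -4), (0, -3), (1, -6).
-2*x**2 - x - 3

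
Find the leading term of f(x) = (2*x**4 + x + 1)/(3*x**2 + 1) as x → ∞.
2*x**2/3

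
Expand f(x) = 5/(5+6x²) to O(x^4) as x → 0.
1 - 6*x**2/5 + O(x**4)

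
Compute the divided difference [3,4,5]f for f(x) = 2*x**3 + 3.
24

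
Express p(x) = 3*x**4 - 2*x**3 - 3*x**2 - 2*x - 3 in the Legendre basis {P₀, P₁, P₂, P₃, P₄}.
(-17/5)P₀ + (-16/5)P₁ + (-2/7)P₂ + (-4/5)P₃ + (24/35)P₄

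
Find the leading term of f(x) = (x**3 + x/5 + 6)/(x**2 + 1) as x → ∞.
x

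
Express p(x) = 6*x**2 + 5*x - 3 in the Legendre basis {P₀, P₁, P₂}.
-P₀ + (5)P₁ + (4)P₂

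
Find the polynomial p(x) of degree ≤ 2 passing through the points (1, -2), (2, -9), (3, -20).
-2*x**2 - x + 1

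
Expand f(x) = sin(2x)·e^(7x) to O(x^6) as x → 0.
2*x + 14*x**2 + 143*x**3/3 + 105*x**4 + 10061*x**5/60 + O(x**6)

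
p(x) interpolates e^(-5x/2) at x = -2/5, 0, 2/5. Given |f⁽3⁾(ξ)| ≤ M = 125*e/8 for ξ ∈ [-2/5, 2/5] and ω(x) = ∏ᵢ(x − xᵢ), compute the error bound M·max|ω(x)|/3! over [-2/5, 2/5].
sqrt(3)*e/27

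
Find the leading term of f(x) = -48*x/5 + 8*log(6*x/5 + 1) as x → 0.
-144*x**2/25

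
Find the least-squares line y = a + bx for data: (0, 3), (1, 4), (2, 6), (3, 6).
a = 31/10, b = 11/10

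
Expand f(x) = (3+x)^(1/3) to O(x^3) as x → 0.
3**(1/3) + 3**(1/3)*x/9 - 3**(1/3)*x**2/81 + O(x**3)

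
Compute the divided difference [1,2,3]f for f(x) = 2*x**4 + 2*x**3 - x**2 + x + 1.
61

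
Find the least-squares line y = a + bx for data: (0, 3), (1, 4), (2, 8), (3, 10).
a = 5/2, b = 5/2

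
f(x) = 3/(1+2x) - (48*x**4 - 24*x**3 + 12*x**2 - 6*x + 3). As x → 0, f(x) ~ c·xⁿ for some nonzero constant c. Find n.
5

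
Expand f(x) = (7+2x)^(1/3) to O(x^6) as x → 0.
7**(1/3) + 2*7**(1/3)*x/21 - 4*7**(1/3)*x**2/441 + 40*7**(1/3)*x**3/27783 - 160*7**(1/3)*x**4/583443 + 704*7**(1/3)*x**5/12252303 + O(x**6)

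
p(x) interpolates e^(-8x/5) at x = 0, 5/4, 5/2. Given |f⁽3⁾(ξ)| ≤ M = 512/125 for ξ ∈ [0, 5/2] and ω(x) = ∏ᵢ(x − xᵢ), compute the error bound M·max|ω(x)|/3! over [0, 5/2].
8*sqrt(3)/27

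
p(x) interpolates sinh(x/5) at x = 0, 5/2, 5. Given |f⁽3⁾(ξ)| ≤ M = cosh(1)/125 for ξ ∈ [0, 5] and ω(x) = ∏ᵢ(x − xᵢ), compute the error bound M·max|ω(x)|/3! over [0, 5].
sqrt(3)*cosh(1)/216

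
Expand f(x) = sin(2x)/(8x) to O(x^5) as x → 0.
1/4 - x**2/6 + x**4/30 + O(x**5)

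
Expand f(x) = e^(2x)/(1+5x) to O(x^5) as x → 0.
1 - 3*x + 17*x**2 - 251*x**3/3 + 419*x**4 + O(x**5)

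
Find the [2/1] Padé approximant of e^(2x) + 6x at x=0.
(-10*x**2/3 + 22*x/3 + 1)/(1 - 2*x/3)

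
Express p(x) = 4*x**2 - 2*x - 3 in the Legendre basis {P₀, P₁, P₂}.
(-5/3)P₀ + (-2)P₁ + (8/3)P₂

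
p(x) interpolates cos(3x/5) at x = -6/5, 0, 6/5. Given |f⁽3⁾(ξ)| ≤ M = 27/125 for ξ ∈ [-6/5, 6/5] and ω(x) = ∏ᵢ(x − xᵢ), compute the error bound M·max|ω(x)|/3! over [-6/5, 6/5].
216*sqrt(3)/15625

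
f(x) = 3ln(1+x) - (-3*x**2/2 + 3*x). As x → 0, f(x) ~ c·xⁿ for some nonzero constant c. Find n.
3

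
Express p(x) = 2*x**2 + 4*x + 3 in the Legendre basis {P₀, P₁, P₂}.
(11/3)P₀ + (4)P₁ + (4/3)P₂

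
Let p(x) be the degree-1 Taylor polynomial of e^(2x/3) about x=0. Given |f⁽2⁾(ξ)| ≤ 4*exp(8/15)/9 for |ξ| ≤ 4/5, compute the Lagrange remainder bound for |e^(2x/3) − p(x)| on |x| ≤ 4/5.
32*exp(8/15)/225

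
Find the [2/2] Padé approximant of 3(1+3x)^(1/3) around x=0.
(7*x**2 + 21*x/2 + 3)/(5*x**2/6 + 5*x/2 + 1)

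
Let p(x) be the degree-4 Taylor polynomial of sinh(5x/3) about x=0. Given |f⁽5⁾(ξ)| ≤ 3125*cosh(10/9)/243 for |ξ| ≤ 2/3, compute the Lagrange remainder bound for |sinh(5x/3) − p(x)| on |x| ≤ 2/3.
2500*cosh(10/9)/177147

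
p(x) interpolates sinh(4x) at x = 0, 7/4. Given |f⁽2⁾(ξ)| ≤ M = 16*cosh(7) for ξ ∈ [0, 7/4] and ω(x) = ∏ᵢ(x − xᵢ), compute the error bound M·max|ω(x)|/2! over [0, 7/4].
49*cosh(7)/8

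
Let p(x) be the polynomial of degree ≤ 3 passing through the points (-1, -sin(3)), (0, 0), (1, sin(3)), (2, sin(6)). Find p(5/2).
35*sin(6)/16 - 15*sin(3)/8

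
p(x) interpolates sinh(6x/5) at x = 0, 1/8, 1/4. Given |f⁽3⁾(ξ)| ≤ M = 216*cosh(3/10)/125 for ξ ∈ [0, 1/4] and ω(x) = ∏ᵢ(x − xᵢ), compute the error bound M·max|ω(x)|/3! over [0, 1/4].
sqrt(3)*cosh(3/10)/8000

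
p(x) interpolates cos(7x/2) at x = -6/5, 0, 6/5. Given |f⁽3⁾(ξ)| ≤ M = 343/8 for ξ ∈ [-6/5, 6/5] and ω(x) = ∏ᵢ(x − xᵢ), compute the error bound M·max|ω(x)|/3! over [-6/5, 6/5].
343*sqrt(3)/125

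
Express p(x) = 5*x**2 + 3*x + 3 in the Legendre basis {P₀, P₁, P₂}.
(14/3)P₀ + (3)P₁ + (10/3)P₂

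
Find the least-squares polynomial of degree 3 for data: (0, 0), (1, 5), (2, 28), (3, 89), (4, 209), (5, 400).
31/126 + (227/756)x + (191/252)x² + (82/27)x³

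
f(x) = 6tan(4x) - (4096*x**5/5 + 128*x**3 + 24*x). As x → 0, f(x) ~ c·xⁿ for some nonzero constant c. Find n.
7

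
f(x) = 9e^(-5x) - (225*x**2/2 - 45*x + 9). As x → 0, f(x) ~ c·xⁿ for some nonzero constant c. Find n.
3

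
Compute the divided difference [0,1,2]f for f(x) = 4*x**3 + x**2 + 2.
13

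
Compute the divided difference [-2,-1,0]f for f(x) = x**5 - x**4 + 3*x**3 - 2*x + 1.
-31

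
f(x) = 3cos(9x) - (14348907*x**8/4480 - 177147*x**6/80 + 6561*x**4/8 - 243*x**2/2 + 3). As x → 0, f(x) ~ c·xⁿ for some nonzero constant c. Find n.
10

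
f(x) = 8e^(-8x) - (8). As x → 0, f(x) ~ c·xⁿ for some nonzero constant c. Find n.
1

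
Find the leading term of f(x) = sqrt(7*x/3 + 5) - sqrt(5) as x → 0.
7*sqrt(5)*x/30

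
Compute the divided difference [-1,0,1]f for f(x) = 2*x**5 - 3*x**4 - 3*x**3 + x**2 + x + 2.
-2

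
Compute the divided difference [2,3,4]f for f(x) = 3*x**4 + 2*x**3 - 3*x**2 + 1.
180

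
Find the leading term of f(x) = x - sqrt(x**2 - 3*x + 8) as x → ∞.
3/2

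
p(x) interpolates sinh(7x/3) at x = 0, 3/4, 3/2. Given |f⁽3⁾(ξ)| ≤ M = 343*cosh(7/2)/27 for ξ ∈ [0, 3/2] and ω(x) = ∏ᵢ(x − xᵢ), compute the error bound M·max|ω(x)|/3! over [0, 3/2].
343*sqrt(3)*cosh(7/2)/1728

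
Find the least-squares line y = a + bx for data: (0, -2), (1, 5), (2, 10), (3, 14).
a = -6/5, b = 53/10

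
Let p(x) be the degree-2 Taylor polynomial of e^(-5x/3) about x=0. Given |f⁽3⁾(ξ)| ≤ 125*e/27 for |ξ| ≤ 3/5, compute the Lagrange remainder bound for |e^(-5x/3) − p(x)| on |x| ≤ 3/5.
e/6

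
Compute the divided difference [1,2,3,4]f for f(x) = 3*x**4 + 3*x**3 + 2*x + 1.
33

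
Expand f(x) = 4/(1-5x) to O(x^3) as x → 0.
4 + 20*x + 100*x**2 + O(x**3)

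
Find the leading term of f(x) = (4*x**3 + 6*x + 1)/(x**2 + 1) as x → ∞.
4*x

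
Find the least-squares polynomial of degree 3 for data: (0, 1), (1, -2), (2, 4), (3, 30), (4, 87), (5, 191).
53/63 + (-412/189)x + (-577/252)x² + (223/108)x³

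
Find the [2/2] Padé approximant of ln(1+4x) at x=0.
4*x*(2*x + 1)/(8*x**2/3 + 4*x + 1)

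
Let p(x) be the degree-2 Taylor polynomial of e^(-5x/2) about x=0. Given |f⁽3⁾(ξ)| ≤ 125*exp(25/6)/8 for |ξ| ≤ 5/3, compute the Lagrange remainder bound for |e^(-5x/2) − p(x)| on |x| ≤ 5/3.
15625*exp(25/6)/1296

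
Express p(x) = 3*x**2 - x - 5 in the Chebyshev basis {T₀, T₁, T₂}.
(-7/2)T₀ - T₁ + (3/2)T₂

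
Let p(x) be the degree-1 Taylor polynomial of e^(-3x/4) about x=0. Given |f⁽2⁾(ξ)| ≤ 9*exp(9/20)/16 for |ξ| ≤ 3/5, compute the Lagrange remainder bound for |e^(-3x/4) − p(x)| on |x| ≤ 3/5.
81*exp(9/20)/800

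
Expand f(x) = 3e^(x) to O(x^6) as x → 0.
3 + 3*x + 3*x**2/2 + x**3/2 + x**4/8 + x**5/40 + O(x**6)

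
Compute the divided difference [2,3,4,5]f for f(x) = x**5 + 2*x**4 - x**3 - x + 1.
152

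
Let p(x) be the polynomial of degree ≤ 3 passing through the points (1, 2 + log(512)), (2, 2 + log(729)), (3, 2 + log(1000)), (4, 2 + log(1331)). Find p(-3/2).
2 + log(1361129467683753853853498429727072845824000000000000000000000000000000000000000000000000000000000000000000000000*11**(5/16)*2**(1/8)*3**(3/8)*5**(3/16)/37360018363125874687336799571224583328577424847254650052876131685665762542213510996614776485414866614816275929)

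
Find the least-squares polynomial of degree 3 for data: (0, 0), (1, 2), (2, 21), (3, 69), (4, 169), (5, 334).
-5/42 + (227/252)x + (-47/42)x² + (103/36)x³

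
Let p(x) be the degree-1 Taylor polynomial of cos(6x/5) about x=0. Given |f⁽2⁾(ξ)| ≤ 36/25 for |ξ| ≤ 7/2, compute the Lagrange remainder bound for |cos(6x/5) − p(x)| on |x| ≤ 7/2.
441/50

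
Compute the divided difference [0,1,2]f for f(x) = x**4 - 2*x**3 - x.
1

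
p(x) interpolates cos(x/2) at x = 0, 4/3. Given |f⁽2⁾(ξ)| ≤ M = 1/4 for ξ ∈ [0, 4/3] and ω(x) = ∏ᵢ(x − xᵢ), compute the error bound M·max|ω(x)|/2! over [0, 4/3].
1/18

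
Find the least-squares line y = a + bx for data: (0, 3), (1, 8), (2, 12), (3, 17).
a = 31/10, b = 23/5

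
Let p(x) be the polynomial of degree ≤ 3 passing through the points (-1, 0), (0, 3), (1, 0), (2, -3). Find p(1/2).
15/8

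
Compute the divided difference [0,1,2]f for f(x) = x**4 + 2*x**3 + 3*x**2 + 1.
16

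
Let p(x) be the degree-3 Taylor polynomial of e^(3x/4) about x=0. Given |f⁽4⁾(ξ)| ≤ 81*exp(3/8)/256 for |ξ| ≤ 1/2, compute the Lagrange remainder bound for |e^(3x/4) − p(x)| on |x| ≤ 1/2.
27*exp(3/8)/32768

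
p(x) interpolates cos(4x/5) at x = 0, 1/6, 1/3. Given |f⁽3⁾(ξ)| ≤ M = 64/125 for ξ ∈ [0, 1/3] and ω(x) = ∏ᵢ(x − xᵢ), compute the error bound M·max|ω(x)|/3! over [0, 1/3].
8*sqrt(3)/91125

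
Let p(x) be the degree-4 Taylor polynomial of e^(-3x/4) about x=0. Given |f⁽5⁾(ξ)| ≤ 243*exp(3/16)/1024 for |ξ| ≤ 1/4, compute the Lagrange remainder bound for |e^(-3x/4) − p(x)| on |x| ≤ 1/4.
81*exp(3/16)/41943040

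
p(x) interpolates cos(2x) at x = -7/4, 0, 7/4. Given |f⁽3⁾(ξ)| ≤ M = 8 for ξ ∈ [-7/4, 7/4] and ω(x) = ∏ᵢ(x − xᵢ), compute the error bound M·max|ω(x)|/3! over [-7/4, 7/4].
343*sqrt(3)/216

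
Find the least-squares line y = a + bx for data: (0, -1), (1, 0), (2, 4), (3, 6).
a = -3/2, b = 5/2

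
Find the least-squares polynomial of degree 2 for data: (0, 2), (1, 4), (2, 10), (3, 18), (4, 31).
71/35 + (12/35)x + (12/7)x²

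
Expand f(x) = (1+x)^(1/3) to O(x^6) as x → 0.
1 + x/3 - x**2/9 + 5*x**3/81 - 10*x**4/243 + 22*x**5/729 + O(x**6)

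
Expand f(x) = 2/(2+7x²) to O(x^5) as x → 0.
1 - 7*x**2/2 + 49*x**4/4 + O(x**5)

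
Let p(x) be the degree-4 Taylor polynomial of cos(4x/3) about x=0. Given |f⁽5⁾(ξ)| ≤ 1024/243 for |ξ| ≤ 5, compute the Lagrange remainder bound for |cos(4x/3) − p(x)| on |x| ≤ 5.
80000/729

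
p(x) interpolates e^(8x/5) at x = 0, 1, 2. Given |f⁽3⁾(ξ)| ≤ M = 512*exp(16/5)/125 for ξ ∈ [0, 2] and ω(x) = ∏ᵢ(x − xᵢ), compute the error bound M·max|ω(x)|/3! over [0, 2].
512*sqrt(3)*exp(16/5)/3375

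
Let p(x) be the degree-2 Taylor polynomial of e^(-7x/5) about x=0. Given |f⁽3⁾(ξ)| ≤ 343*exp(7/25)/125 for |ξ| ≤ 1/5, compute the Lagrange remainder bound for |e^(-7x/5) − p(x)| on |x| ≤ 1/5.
343*exp(7/25)/93750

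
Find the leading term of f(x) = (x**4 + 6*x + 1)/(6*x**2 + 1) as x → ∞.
x**2/6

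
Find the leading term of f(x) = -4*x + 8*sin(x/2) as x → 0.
-x**3/6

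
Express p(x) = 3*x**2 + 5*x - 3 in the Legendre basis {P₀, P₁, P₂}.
(-2)P₀ + (5)P₁ + (2)P₂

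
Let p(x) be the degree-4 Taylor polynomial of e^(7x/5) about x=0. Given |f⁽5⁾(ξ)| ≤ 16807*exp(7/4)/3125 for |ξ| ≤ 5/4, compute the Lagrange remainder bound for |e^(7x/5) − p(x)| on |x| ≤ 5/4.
16807*exp(7/4)/122880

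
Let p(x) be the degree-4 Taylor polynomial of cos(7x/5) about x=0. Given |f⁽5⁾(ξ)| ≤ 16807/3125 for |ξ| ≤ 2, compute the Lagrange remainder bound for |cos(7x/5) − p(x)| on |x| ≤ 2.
67228/46875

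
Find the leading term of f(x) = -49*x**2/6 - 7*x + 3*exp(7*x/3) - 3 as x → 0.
343*x**3/54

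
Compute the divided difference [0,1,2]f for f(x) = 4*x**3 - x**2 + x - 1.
11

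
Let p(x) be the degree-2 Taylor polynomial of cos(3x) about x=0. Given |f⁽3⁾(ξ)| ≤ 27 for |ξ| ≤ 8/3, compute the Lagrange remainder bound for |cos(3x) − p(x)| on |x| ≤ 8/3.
256/3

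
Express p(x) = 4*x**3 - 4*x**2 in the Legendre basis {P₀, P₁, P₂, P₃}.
(-4/3)P₀ + (12/5)P₁ + (-8/3)P₂ + (8/5)P₃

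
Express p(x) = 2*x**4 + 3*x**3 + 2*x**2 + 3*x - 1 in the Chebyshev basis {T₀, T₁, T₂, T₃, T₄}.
(3/4)T₀ + (21/4)T₁ + (2)T₂ + (3/4)T₃ + (1/4)T₄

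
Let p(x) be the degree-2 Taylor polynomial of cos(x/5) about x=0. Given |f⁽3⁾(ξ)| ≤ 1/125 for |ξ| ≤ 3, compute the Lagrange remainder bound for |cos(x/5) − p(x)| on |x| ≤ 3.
9/250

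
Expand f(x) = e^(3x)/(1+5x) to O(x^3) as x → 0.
1 - 2*x + 29*x**2/2 + O(x**3)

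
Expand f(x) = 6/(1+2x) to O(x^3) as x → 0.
6 - 12*x + 24*x**2 + O(x**3)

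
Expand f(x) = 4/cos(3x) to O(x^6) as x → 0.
4 + 18*x**2 + 135*x**4/2 + O(x**6)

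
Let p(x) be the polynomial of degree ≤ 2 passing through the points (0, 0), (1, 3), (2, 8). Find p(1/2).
5/4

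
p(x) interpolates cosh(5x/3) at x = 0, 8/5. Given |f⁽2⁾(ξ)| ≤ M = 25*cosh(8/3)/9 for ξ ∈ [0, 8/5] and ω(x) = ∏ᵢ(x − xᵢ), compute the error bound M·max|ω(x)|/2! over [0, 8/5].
8*cosh(8/3)/9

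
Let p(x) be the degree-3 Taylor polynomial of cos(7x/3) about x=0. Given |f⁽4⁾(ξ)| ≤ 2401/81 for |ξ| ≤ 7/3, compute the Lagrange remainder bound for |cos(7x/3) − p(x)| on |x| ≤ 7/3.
5764801/157464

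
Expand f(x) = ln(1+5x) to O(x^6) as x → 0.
5*x - 25*x**2/2 + 125*x**3/3 - 625*x**4/4 + 625*x**5 + O(x**6)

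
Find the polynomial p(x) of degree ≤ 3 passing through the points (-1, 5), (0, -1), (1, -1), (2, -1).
-x**3 + 3*x**2 - 2*x - 1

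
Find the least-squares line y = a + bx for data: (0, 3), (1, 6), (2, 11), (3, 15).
a = 13/5, b = 41/10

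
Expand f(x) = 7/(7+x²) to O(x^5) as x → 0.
1 - x**2/7 + x**4/49 + O(x**5)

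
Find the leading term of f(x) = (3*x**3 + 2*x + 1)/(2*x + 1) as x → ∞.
3*x**2/2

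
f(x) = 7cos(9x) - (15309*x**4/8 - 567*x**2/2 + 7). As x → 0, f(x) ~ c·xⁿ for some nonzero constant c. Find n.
6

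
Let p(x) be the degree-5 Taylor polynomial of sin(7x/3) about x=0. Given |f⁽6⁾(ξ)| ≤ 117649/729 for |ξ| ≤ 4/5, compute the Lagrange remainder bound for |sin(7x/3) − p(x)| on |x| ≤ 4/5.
30118144/512578125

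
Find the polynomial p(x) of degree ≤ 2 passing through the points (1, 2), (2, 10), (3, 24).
3*x**2 - x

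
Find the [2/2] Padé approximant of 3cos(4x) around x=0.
(3 - 20*x**2)/(4*x**2/3 + 1)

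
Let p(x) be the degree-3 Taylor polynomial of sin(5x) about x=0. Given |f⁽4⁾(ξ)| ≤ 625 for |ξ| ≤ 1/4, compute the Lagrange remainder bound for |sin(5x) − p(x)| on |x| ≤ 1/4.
625/6144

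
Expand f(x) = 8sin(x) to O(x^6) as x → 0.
8*x - 4*x**3/3 + x**5/15 + O(x**6)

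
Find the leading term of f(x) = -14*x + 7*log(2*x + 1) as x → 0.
-14*x**2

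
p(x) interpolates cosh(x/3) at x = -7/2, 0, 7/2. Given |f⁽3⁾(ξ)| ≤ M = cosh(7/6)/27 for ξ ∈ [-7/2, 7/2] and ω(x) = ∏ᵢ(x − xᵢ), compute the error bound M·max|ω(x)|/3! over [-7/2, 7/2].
343*sqrt(3)*cosh(7/6)/5832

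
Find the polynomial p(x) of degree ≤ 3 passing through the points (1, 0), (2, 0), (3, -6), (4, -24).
-x**3 + 3*x**2 - 2*x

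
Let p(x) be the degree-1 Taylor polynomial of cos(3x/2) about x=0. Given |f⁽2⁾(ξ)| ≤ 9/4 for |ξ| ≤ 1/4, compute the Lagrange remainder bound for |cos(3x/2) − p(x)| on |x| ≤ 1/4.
9/128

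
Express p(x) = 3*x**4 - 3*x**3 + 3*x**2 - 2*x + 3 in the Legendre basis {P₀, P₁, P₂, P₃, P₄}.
(23/5)P₀ + (-19/5)P₁ + (26/7)P₂ + (-6/5)P₃ + (24/35)P₄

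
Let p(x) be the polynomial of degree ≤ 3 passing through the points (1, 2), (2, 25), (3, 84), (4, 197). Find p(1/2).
-13/8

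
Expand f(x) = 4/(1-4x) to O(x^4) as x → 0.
4 + 16*x + 64*x**2 + 256*x**3 + O(x**4)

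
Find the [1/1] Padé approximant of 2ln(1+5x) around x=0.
10*x/(5*x/2 + 1)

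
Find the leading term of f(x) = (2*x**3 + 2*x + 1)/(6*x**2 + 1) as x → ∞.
x/3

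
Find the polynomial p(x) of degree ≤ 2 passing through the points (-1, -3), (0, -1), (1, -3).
-2*x**2 - 1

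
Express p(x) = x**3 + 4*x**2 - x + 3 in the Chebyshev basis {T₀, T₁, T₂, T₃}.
(5)T₀ + (-1/4)T₁ + (2)T₂ + (1/4)T₃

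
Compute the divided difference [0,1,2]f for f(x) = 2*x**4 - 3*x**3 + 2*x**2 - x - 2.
7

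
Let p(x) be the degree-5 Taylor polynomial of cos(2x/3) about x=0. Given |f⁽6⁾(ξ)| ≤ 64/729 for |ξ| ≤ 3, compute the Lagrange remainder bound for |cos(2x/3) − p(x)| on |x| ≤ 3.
4/45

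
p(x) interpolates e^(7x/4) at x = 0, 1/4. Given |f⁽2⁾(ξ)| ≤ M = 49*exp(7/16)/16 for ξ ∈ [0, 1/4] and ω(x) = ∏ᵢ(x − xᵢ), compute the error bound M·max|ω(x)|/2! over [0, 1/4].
49*exp(7/16)/2048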